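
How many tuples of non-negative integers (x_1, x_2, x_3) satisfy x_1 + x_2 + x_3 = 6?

Stars and bars with 6 stars and 2 bars:
C(6+3-1, 3-1) = C(8,2).

Final answer: C(8,2) = 28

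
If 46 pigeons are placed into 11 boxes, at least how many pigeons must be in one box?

By the pigeonhole principle: ceiling(46/11).

Final answer: 5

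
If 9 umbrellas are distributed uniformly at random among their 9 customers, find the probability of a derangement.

D(n) = (n-1)(D(n-1) + D(n-2)), D(0)=1, D(1)=0.
Building up: D(2)=1, D(3)=2, D(4)=9, D(5)=44, D(6)=265, D(7)=1854, D(8)=14833, D(9)=133496.
Total arrangements: 9! = 362880.
Probability = D(9)/9! = 16687/45360.

Final answer: D(9)/9! = 133496/362880 = 0.367879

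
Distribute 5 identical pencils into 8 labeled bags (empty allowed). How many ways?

Stars and bars: C(n+k-1, k-1) = C(12,7).

Final answer: C(12,7) = 792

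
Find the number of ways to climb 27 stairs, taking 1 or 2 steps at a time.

Let f(n) be the number of climbs. Removing the last move (1 or 2 steps) gives f(n) = f(n-1) + f(n-2); base cases f(1)=1, f(2)=2.
Building up term by term: f(1)=1, f(2)=2, f(3)=3, f(4)=5, f(5)=8, f(6)=13, f(7)=21, f(8)=34, f(9)=55, f(10)=89, f(11)=144, f(12)=233, f(13)=377, f(14)=610, f(15)=987, f(16)=1597, f(17)=2584, f(18)=4181, f(19)=6765, f(20)=10946, f(21)=17711, f(22)=28657, f(23)=46368, f(24)=75025, f(25)=121393, f(26)=196418, f(27)=317811.

Final answer: 317811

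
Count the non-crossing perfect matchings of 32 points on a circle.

This is counted by the nth Catalan number C_n. Here n = 32/2 = 16.
C_n = (2n)!/(n!(n+1)!), so C_{16} = 32!/(16! x 17!) = C(32,16)/17 = 601080390/17.

Final answer: C_{16} = 35357670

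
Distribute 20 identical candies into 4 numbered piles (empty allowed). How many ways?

Stars and bars: C(n+k-1, k-1) = C(23,3).

Final answer: C(23,3) = 1771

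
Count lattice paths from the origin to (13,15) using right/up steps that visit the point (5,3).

Paths (0,0)->(5,3): C(8,3) = 56.
Paths (5,3)->(13,15): C(20,12) = 125970.
By multiplication principle: 56 x 125970.

Final answer: 7054320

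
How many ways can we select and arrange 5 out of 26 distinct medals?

P(26,5) = 26!/(26-5)! = 26!/21!.

Final answer: P(26,5) = 7893600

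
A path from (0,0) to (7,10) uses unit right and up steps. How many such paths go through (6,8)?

Paths (0,0)->(6,8): C(14,8) = 3003.
Paths (6,8)->(7,10): C(3,2) = 3.
By multiplication principle: 3003 x 3.

Final answer: 9009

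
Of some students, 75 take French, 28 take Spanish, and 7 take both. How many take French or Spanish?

|A union B| = |A| + |B| - |A intersect B| = 75 + 28 - 7.

Final answer: 96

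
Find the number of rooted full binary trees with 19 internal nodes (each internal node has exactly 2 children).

This is a standard Catalan-number count: the answer is C_n. Here n = 19.
Using C_0 = 1 and C_(k+1) = C_k x 2(2k+1)/(k+2), build up term by term: C_1=1, C_2=2, C_3=5, C_4=14, C_5=42, C_6=132, C_7=429, C_8=1430, C_9=4862, C_10=16796, C_11=58786, C_12=208012, C_13=742900, C_14=2674440, C_15=9694845, C_16=35357670, C_17=129644790, C_18=477638700, C_19=1767263190.

Final answer: C_{19} = 1767263190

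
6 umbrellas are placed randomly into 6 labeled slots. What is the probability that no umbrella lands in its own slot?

D(n) = (n-1)(D(n-1) + D(n-2)), D(0)=1, D(1)=0.
Building up: D(2)=1, D(3)=2, D(4)=9, D(5)=44, D(6)=265.
Total arrangements: 6! = 720.
Probability = D(6)/6! = 53/144.

Final answer: D(6)/6! = 265/720 = 0.368056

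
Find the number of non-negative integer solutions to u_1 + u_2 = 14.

Stars and bars with 14 stars and 1 bars:
C(14+2-1, 2-1) = C(15,1).

Final answer: C(15,1) = 15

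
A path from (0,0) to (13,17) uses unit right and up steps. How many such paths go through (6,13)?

Paths (0,0)->(6,13): C(19,13) = 27132.
Paths (6,13)->(13,17): C(11,4) = 330.
By multiplication principle: 27132 x 330.

Final answer: 8953560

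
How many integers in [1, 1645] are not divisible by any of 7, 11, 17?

|div by 7|=235, |div by 11|=149, |div by 17|=96.
|div by 7&11|=21, |div by 7&17|=13, |div by 11&17|=8, |div by all|=1.
By inclusion-exclusion, divisible by at least one: 235+149+96-21-13-8+1 = 439.
Not divisible by any: 1645 - 439.

Final answer: 1206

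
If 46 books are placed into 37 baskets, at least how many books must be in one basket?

By the pigeonhole principle: ceiling(46/37).

Final answer: 2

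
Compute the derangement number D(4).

D(n) = (n-1)(D(n-1) + D(n-2)), D(0)=1, D(1)=0.
D(2) = 1 x (0 + 1) = 1
D(3) = 2 x (1 + 0) = 2
D(4) = 3 x (D(3) + D(2)) = 3 x (2 + 1)

Final answer: D(4) = 9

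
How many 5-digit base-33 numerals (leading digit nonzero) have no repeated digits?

First digit: 32 (nonzero). Second: 32 (not first). Third: 31, etc.
Total: 32 x 32 x 31 x 30 x 29.

Final answer: 27617280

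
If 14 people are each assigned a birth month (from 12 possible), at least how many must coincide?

There are 12 possible values for birth month. With 14 people and 12 categories, by pigeonhole: ceiling(14/12).

Final answer: 2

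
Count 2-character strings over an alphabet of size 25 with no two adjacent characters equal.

First character: 25 choices. Each subsequent: 24 choices (must differ from the previous one).
Total: 25 x 24^1.

Final answer: 25 x 24^{1} = 600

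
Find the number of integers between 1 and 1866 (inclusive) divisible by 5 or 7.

Multiples of 5: 373. Multiples of 7: 266. Of both (lcm=35): 53.
By inclusion-exclusion: 373 + 266 - 53.

Final answer: 586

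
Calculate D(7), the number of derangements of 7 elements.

D(n) = (n-1)(D(n-1) + D(n-2)), D(0)=1, D(1)=0.
Building up: D(2)=1, D(3)=2, D(4)=9, D(5)=44, D(6)=265.
D(7) = 6 x (D(6) + D(5)) = 6 x (265 + 44).

Final answer: D(7) = 1854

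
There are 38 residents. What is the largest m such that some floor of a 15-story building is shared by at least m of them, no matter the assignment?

There are 15 possible values for floor of a 15-story building. With 38 residents and 15 categories, by pigeonhole: ceiling(38/15).

Final answer: 3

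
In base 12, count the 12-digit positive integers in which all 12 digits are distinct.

First digit: 11 (nonzero). Second: 11 (not first). Third: 10, etc.
Total: 11 x 11 x 10 x 9 x 8 x 7 x 6 x 5 x 4 x 3 x 2 x 1.

Final answer: 439084800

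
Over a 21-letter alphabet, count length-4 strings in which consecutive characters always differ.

First character: 21 choices. Each subsequent: 20 choices (must differ from the previous one).
Total: 21 x 20^3.

Final answer: 21 x 20^{3} = 168000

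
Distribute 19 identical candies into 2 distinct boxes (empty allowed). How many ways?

Stars and bars: C(n+k-1, k-1) = C(20,1).

Final answer: C(20,1) = 20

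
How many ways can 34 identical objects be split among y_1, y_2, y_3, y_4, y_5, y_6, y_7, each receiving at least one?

Substitute y'_i = y_i - 1 (so y'_i >= 0). Then sum y'_i = 34 - 7 = 27.
Stars and bars: C(27+7-1, 7-1) = C(33,6).

Final answer: C(33,6) = 1107568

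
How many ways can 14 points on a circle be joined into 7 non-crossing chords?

The structures are counted by the Catalan number C_n. Here n = 14/2 = 7.
C_n = (2n)!/(n!(n+1)!), so C_{7} = 14!/(7! x 8!) = C(14,7)/8 = 3432/8.

Final answer: C_{7} = 429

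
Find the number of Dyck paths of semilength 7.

Total monotonic paths to (7,7): C(14,7) = 3432.
By the reflection principle, paths that go above the diagonal number C(14,8) = 3003.
Valid Dyck paths: 3432 - 3003.
(Equivalently, C_{7} = C(14,7)/8 = 3432/8.)

Final answer: C_{7} = 429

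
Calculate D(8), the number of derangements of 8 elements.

D(n) = (n-1)(D(n-1) + D(n-2)), D(0)=1, D(1)=0.
Building up: D(2)=1, D(3)=2, D(4)=9, D(5)=44, D(6)=265, D(7)=1854.
D(8) = 7 x (D(7) + D(6)) = 7 x (1854 + 265).

Final answer: D(8) = 14833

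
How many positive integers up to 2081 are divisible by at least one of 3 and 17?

Multiples of 3: 693. Multiples of 17: 122. Of both (lcm=51): 40.
By inclusion-exclusion: 693 + 122 - 40.

Final answer: 775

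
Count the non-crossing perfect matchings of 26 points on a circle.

The structures are counted by the Catalan number C_n. Here n = 26/2 = 13.
C_n = C(2n,n)/(n+1), so C_{13} = C(26,13)/14 = 10400600/14.

Final answer: C_{13} = 742900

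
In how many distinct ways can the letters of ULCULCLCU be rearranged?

Letters (C:3, L:3, U:3). Total letters: 9.
Permutations = 9!/(3! x 3! x 3!).

Final answer: 1680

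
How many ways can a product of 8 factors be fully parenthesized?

This is a standard Catalan-number count: the answer is C_n. Here n = 8 - 1 = 7.
C_n = C(2n,n)/(n+1), so C_{7} = C(14,7)/8 = 3432/8.

Final answer: C_{7} = 429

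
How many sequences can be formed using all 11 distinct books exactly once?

The number of ways to arrange 11 distinct objects is 11!.

Final answer: 11! = 39916800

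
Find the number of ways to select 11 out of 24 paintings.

C(24,11) = 24!/(11! x 13!).

Final answer: \binom{24}{11} = 2496144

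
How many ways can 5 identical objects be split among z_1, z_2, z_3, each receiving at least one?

Substitute z'_i = z_i - 1 (so z'_i >= 0). Then sum z'_i = 5 - 3 = 2.
Stars and bars: C(2+3-1, 3-1) = C(4,2).

Final answer: C(4,2) = 6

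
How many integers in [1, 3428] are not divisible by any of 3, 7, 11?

|div by 3|=1142, |div by 7|=489, |div by 11|=311.
|div by 3&7|=163, |div by 3&11|=103, |div by 7&11|=44, |div by all|=14.
By inclusion-exclusion, divisible by at least one: 1142+489+311-163-103-44+14 = 1646.
Not divisible by any: 3428 - 1646.

Final answer: 1782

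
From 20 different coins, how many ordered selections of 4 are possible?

P(20,4) = 20!/(20-4)! = 20!/16!.

Final answer: P(20,4) = 116280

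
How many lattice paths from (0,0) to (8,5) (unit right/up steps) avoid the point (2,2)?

Total paths to (8,5): C(13,5) = 1287.
Paths through (2,2): C(4,2) x C(9,3) = 504.
Avoiding (2,2): 1287 - 504.

Final answer: 783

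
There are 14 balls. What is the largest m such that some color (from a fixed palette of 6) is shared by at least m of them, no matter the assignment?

There are 6 possible values for color (from a fixed palette of 6). With 14 balls and 6 categories, by pigeonhole: ceiling(14/6).

Final answer: 3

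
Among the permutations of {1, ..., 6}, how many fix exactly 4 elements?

Choose which 4 elements are fixed: C(6,4) = 15.
Derange the remaining 2 using D(j) = (j-1)(D(j-1) + D(j-2)), D(0)=1, D(1)=0: D(2)=1.
Total: 15 x 1.

Final answer: C(6,4) D(2) = 15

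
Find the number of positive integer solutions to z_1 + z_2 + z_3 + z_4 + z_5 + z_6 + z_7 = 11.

Substitute z'_i = z_i - 1 (so z'_i >= 0). Then sum z'_i = 11 - 7 = 4.
Stars and bars: C(4+7-1, 7-1) = C(10,6).

Final answer: C(10,6) = 210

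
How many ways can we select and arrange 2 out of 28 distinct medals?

P(28,2) = 28!/(28-2)! = 28!/26!.

Final answer: P(28,2) = 756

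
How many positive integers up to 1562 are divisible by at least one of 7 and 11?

Multiples of 7: 223. Multiples of 11: 142. Of both (lcm=77): 20.
By inclusion-exclusion: 223 + 142 - 20.

Final answer: 345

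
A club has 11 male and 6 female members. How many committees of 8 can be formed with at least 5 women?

Sum over valid woman counts:
C(6,5)C(11,3) = 990
C(6,6)C(11,2) = 55
Total: 990 + 55.

Final answer: 1045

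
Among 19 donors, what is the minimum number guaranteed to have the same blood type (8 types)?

There are 8 possible values for blood type (8 types). With 19 donors and 8 categories, by pigeonhole: ceiling(19/8).

Final answer: 3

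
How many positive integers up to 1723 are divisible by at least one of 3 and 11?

Multiples of 3: 574. Multiples of 11: 156. Of both (lcm=33): 52.
By inclusion-exclusion: 574 + 156 - 52.

Final answer: 678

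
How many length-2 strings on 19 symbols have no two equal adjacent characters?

Let g(n) count such strings. g(1) = 19, and each valid string of length n-1 extends in 18 ways (any symbol but the last), so g(n) = 18 g(n-1).
Total: g(2) = 19 x 18^1.

Final answer: 19 x 18^{1} = 342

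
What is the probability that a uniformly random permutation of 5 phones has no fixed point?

Derangements satisfy D(n) = (n-1)(D(n-1) + D(n-2)), starting from D(0)=1, D(1)=0.
Building up: D(2)=1, D(3)=2, D(4)=9, D(5)=44.
Total arrangements: 5! = 120.
Probability = D(5)/5! = 11/30.

Final answer: D(5)/5! = 44/120 = 0.366667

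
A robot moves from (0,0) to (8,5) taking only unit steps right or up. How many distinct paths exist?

Each path has 8 right steps and 5 up steps in some order (13 steps total).
Choose which 5 of the 13 steps are up: C(13,5).

Final answer: C(13,5) = 1287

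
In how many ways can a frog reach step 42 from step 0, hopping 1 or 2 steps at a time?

Let f(n) be the number of climbs. Removing the last move (1 or 2 steps) gives f(n) = f(n-1) + f(n-2); base cases f(1)=1, f(2)=2.
Building up term by term: f(1)=1, f(2)=2, f(3)=3, f(4)=5, f(5)=8, f(6)=13, f(7)=21, f(8)=34, f(9)=55, f(10)=89, f(11)=144, f(12)=233, f(13)=377, f(14)=610, f(15)=987, f(16)=1597, f(17)=2584, f(18)=4181, f(19)=6765, f(20)=10946, f(21)=17711, f(22)=28657, f(23)=46368, f(24)=75025, f(25)=121393, f(26)=196418, f(27)=317811, f(28)=514229, f(29)=832040, f(30)=1346269, f(31)=2178309, f(32)=3524578, f(33)=5702887, f(34)=9227465, f(35)=14930352, f(36)=24157817, f(37)=39088169, f(38)=63245986, f(39)=102334155, f(40)=165580141, f(41)=267914296, f(42)=433494437.

Final answer: 433494437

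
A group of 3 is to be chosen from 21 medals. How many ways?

C(21,3) = 21!/(3! x (21-3)!).

Final answer: C(21,3) = 1330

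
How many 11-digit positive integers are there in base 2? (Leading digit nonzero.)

Leading digit: 1 options (nonzero). Other 10 digit(s): 2 options each.
Total: 1 x 2^10.

Final answer: 1024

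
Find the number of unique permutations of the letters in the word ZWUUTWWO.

Letters (O:1, T:1, U:2, W:3, Z:1). Total letters: 8.
Permutations = 8!/(3! x 2!).

Final answer: 3360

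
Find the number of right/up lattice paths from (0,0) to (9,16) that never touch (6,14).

Total paths to (9,16): C(25,16) = 2042975.
Paths through (6,14): C(20,14) x C(5,2) = 387600.
Avoiding (6,14): 2042975 - 387600.

Final answer: 1655375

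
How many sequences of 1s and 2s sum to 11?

Let f(n) be the number of climbs. Removing the last move (1 or 2 steps) gives f(n) = f(n-1) + f(n-2); base cases f(1)=1, f(2)=2.
Computing successive values: f(1)=1, f(2)=2, f(3)=3, f(4)=5, f(5)=8, f(6)=13, f(7)=21, f(8)=34, f(9)=55, f(10)=89, f(11)=144.

Final answer: 144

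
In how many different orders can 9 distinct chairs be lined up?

The number of ways to arrange 9 distinct objects is 9!.

Final answer: 9! = 362880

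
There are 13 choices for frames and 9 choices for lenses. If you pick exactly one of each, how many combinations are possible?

By the multiplication principle: 13 x 9.

Final answer: 117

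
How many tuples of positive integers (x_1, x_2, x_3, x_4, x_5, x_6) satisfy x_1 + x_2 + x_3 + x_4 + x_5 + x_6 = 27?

Substitute x'_i = x_i - 1 (so x'_i >= 0). Then sum x'_i = 27 - 6 = 21.
Stars and bars: C(21+6-1, 6-1) = C(26,5).

Final answer: C(26,5) = 65780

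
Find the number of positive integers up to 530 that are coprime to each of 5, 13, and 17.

|div by 5|=106, |div by 13|=40, |div by 17|=31.
|div by 5&13|=8, |div by 5&17|=6, |div by 13&17|=2, |div by all|=0.
By inclusion-exclusion, divisible by at least one: 106+40+31-8-6-2+0 = 161.
Not divisible by any: 530 - 161.

Final answer: 369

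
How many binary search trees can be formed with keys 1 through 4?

This is a standard Catalan-number count: the answer is C_n. Here n = 4.
C_n = C(2n,n) - C(2n,n+1), so C_{4} = C(8,4) - C(8,5) = 70 - 56.

Final answer: C_{4} = 14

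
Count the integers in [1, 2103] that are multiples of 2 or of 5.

Multiples of 2: 1051. Multiples of 5: 420. Of both (lcm=10): 210.
By inclusion-exclusion: 1051 + 420 - 210.

Final answer: 1261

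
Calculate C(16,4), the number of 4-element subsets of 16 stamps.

C(16,4) = 16!/(4! x (16-4)!).

Final answer: C(16,4) = 1820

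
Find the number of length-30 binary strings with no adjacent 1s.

Classify by the final bit: ...0 gives a(n-1) strings, ...01 gives a(n-2) strings. Thus a(n) = a(n-1) + a(n-2) with a(1)=2, a(2)=3.
Computing successive values: a(1)=2, a(2)=3, a(3)=5, a(4)=8, a(5)=13, a(6)=21, a(7)=34, a(8)=55, a(9)=89, a(10)=144, a(11)=233, a(12)=377, a(13)=610, a(14)=987, a(15)=1597, a(16)=2584, a(17)=4181, a(18)=6765, a(19)=10946, a(20)=17711, a(21)=28657, a(22)=46368, a(23)=75025, a(24)=121393, a(25)=196418, a(26)=317811, a(27)=514229, a(28)=832040, a(29)=1346269, a(30)=2178309.

Final answer: 2178309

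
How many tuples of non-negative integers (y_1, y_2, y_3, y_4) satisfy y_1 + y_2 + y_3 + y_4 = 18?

Stars and bars with 18 stars and 3 bars:
C(18+4-1, 4-1) = C(21,3).

Final answer: C(21,3) = 1330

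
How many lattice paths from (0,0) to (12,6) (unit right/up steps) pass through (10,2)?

Paths (0,0)->(10,2): C(12,2) = 66.
Paths (10,2)->(12,6): C(6,4) = 15.
By multiplication principle: 66 x 15.

Final answer: 990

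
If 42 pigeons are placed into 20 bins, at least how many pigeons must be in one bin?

By the pigeonhole principle: ceiling(42/20).

Final answer: 3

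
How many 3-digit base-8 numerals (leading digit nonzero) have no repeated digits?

The leading digit has 7 choices (anything but zero); the next has 7 (anything but the first), then 6, and so on, one fewer each time.
Total: 7 x 7 x 6.

Final answer: 294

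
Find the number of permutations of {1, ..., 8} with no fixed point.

D(n) = (n-1)(D(n-1) + D(n-2)), D(0)=1, D(1)=0.
Building up: D(2)=1, D(3)=2, D(4)=9, D(5)=44, D(6)=265, D(7)=1854.
D(8) = 7 x (D(7) + D(6)) = 7 x (1854 + 265).

Final answer: D(8) = 14833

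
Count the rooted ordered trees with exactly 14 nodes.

This is a standard Catalan-number count: the answer is C_n. Here n = 14 - 1 = 13.
Using C_0 = 1 and C_(k+1) = C_k x 2(2k+1)/(k+2), build up term by term: C_1=1, C_2=2, C_3=5, C_4=14, C_5=42, C_6=132, C_7=429, C_8=1430, C_9=4862, C_10=16796, C_11=58786, C_12=208012, C_13=742900.

Final answer: C_{13} = 742900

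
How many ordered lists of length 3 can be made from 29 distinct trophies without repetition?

P(29,3) = 29!/(29-3)! = 29!/26!.

Final answer: P(29,3) = 21924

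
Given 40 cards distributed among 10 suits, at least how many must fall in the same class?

By pigeonhole with 40 objects and 10 categories: ceiling(40/10).

Final answer: 4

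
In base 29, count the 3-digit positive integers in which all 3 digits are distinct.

First digit: 28 (nonzero). Second: 28 (not first). Third: 27, etc.
Total: 28 x 28 x 27.

Final answer: 21168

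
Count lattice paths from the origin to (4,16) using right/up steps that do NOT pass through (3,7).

Total paths to (4,16): C(20,16) = 4845.
Paths through (3,7): C(10,7) x C(10,9) = 1200.
Avoiding (3,7): 4845 - 1200.

Final answer: 3645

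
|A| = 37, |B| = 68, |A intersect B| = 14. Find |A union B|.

|A union B| = |A| + |B| - |A intersect B| = 37 + 68 - 14.

Final answer: 91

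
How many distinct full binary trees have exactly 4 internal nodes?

This is counted by the nth Catalan number C_n. Here n = 4.
Using C_0 = 1 and C_(k+1) = C_k x 2(2k+1)/(k+2), build up term by term: C_1=1, C_2=2, C_3=5, C_4=14.

Final answer: C_{4} = 14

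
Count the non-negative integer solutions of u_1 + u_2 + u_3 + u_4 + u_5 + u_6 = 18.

Stars and bars with 18 stars and 5 bars:
C(18+6-1, 6-1) = C(23,5).

Final answer: C(23,5) = 33649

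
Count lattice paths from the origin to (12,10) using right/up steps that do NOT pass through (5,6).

Total paths to (12,10): C(22,10) = 646646.
Paths through (5,6): C(11,6) x C(11,4) = 152460.
Avoiding (5,6): 646646 - 152460.

Final answer: 494186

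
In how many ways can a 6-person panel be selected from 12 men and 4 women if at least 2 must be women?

Sum over valid woman counts:
C(4,2)C(12,4) = 2970
C(4,3)C(12,3) = 880
C(4,4)C(12,2) = 66
Total: 2970 + 880 + 66.

Final answer: 3916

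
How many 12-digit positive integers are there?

First digit: 9 choices (1-9). Each of the remaining 11 digits: 10 choices.
Total: 9 x 10^11.

Final answer: 900000000000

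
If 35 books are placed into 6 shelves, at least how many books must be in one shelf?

By the pigeonhole principle: ceiling(35/6).

Final answer: 6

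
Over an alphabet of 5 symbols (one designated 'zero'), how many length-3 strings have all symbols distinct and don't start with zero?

First digit: 4 (nonzero). Second: 4 (not first). Third: 3, etc.
Total: 4 x 4 x 3.

Final answer: 48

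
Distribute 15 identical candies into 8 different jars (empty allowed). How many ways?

Stars and bars: C(n+k-1, k-1) = C(22,7).

Final answer: C(22,7) = 170544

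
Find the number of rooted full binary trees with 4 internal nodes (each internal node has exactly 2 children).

This is a standard Catalan-number count: the answer is C_n. Here n = 4.
C_n = C(2n,n)/(n+1), so C_{4} = C(8,4)/5 = 70/5.

Final answer: C_{4} = 14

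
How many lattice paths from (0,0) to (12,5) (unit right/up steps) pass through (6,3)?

Paths (0,0)->(6,3): C(9,3) = 84.
Paths (6,3)->(12,5): C(8,2) = 28.
By multiplication principle: 84 x 28.

Final answer: 2352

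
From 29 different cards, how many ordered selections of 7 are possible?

P(29,7) = 29!/(29-7)! = 29!/22!.

Final answer: P(29,7) = 7866331200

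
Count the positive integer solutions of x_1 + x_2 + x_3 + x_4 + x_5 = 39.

Substitute x'_i = x_i - 1 (so x'_i >= 0). Then sum x'_i = 39 - 5 = 34.
Stars and bars: C(34+5-1, 5-1) = C(38,4).

Final answer: C(38,4) = 73815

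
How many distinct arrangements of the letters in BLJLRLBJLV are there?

Letters (B:2, J:2, L:4, R:1, V:1). Total letters: 10.
Permutations = 10!/(4! x 2! x 2!).

Final answer: 37800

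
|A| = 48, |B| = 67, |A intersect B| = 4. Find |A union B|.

|A union B| = |A| + |B| - |A intersect B| = 48 + 67 - 4.

Final answer: 111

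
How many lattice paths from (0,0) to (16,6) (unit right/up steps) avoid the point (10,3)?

Total paths to (16,6): C(22,6) = 74613.
Paths through (10,3): C(13,3) x C(9,3) = 24024.
Avoiding (10,3): 74613 - 24024.

Final answer: 50589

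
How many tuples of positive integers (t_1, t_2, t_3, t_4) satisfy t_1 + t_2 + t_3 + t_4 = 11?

Substitute t'_i = t_i - 1 (so t'_i >= 0). Then sum t'_i = 11 - 4 = 7.
Stars and bars: C(7+4-1, 4-1) = C(10,3).

Final answer: C(10,3) = 120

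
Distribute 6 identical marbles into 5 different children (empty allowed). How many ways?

Stars and bars: C(n+k-1, k-1) = C(10,4).

Final answer: C(10,4) = 210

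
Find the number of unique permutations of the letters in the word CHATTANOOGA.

Letters (A:3, C:1, G:1, H:1, N:1, O:2, T:2). Total letters: 11.
Permutations = 11!/(3! x 2! x 2!).

Final answer: 1663200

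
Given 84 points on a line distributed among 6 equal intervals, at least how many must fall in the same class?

By pigeonhole with 84 objects and 6 categories: ceiling(84/6).

Final answer: 14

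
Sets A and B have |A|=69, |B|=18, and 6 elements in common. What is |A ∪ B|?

|A union B| = |A| + |B| - |A intersect B| = 69 + 18 - 6.

Final answer: 81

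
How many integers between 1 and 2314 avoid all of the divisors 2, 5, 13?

|div by 2|=1157, |div by 5|=462, |div by 13|=178.
|div by 2&5|=231, |div by 2&13|=89, |div by 5&13|=35, |div by all|=17.
By inclusion-exclusion, divisible by at least one: 1157+462+178-231-89-35+17 = 1459.
Not divisible by any: 2314 - 1459.

Final answer: 855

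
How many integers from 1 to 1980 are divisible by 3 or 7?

Multiples of 3: 660. Multiples of 7: 282. Of both (lcm=21): 94.
By inclusion-exclusion: 660 + 282 - 94.

Final answer: 848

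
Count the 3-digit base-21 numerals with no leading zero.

In base 21, the leading digit has 20 choices (1..20); each of the remaining 2 digits has 21 choices.
Total: 20 x 21^2.

Final answer: 8820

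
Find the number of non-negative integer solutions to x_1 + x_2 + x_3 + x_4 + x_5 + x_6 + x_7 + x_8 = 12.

Stars and bars with 12 stars and 7 bars:
C(12+8-1, 8-1) = C(19,7).

Final answer: C(19,7) = 50388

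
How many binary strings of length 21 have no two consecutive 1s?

Let a(n) count valid strings. If the last bit is 0 the prefix is any valid string of length n-1; if it is 1 the string must end in 01 with a valid prefix of length n-2. So a(n) = a(n-1) + a(n-2), a(1)=2, a(2)=3.
Computing successive values: a(1)=2, a(2)=3, a(3)=5, a(4)=8, a(5)=13, a(6)=21, a(7)=34, a(8)=55, a(9)=89, a(10)=144, a(11)=233, a(12)=377, a(13)=610, a(14)=987, a(15)=1597, a(16)=2584, a(17)=4181, a(18)=6765, a(19)=10946, a(20)=17711, a(21)=28657.

Final answer: 28657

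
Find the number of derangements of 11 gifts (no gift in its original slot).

Derangements satisfy D(n) = (n-1)(D(n-1) + D(n-2)), starting from D(0)=1, D(1)=0.
D(2) = 1 x (0 + 1) = 1
D(3) = 2 x (1 + 0) = 2
D(4) = 3 x (2 + 1) = 9
D(5) = 4 x (9 + 2) = 44
D(6) = 5 x (44 + 9) = 265
D(7) = 6 x (265 + 44) = 1854
D(8) = 7 x (1854 + 265) = 14833
D(9) = 8 x (14833 + 1854) = 133496
D(10) = 9 x (133496 + 14833) = 1334961
D(11) = 10 x (D(10) + D(9)) = 10 x (1334961 + 133496)

Final answer: D(11) = 14684570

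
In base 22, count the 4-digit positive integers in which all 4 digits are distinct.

The leading digit has 21 choices (anything but zero); the next has 21 (anything but the first), then 20, and so on, one fewer each time.
Total: 21 x 21 x 20 x 19.

Final answer: 167580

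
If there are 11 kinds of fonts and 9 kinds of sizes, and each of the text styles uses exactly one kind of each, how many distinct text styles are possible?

By the multiplication principle: 11 x 9.

Final answer: 99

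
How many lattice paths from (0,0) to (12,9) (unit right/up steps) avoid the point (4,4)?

Total paths to (12,9): C(21,9) = 293930.
Paths through (4,4): C(8,4) x C(13,5) = 90090.
Avoiding (4,4): 293930 - 90090.

Final answer: 203840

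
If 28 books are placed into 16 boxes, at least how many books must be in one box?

By the pigeonhole principle: ceiling(28/16).

Final answer: 2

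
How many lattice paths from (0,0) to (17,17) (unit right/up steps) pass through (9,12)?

Paths (0,0)->(9,12): C(21,12) = 293930.
Paths (9,12)->(17,17): C(13,5) = 1287.
By multiplication principle: 293930 x 1287.

Final answer: 378287910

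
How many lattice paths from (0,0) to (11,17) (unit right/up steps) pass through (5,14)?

Paths (0,0)->(5,14): C(19,14) = 11628.
Paths (5,14)->(11,17): C(9,3) = 84.
By multiplication principle: 11628 x 84.

Final answer: 976752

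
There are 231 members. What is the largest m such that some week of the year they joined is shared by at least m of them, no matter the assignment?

There are 52 possible values for week of the year they joined. With 231 members and 52 categories, by pigeonhole: ceiling(231/52).

Final answer: 5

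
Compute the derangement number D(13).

D(n) = (n-1)(D(n-1) + D(n-2)), D(0)=1, D(1)=0.
D(2) = 1 x (0 + 1) = 1
D(3) = 2 x (1 + 0) = 2
D(4) = 3 x (2 + 1) = 9
D(5) = 4 x (9 + 2) = 44
D(6) = 5 x (44 + 9) = 265
D(7) = 6 x (265 + 44) = 1854
D(8) = 7 x (1854 + 265) = 14833
D(9) = 8 x (14833 + 1854) = 133496
D(10) = 9 x (133496 + 14833) = 1334961
D(11) = 10 x (1334961 + 133496) = 14684570
D(12) = 11 x (14684570 + 1334961) = 176214841
D(13) = 12 x (D(12) + D(11)) = 12 x (176214841 + 14684570)

Final answer: D(13) = 2290792932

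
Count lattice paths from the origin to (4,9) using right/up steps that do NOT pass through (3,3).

Total paths to (4,9): C(13,9) = 715.
Paths through (3,3): C(6,3) x C(7,6) = 140.
Avoiding (3,3): 715 - 140.

Final answer: 575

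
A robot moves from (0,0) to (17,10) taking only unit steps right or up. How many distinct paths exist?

Each path has 17 right steps and 10 up steps in some order (27 steps total).
Choose which 10 of the 27 steps are up: C(27,10).

Final answer: C(27,10) = 8436285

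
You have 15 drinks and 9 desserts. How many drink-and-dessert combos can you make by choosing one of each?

By the multiplication principle: 15 x 9.

Final answer: 135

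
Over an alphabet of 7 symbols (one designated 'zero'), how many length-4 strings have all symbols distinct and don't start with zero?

The leading digit has 6 choices (anything but zero); the next has 6 (anything but the first), then 5, and so on, one fewer each time.
Total: 6 x 6 x 5 x 4.

Final answer: 720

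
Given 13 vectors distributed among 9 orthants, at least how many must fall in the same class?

By pigeonhole with 13 objects and 9 categories: ceiling(13/9).

Final answer: 2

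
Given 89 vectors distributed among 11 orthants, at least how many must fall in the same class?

By pigeonhole with 89 objects and 11 categories: ceiling(89/11).

Final answer: 9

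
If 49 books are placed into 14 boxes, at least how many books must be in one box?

By the pigeonhole principle: ceiling(49/14).

Final answer: 4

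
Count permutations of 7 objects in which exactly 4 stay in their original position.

Choose which 4 elements are fixed: C(7,4) = 35.
Derange the remaining 3 using D(j) = (j-1)(D(j-1) + D(j-2)), D(0)=1, D(1)=0: D(2)=1, D(3)=2.
Total: 35 x 2.

Final answer: C(7,4) D(3) = 70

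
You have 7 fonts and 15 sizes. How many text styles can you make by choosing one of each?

By the multiplication principle: 7 x 15.

Final answer: 105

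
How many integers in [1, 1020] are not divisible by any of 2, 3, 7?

|div by 2|=510, |div by 3|=340, |div by 7|=145.
|div by 2&3|=170, |div by 2&7|=72, |div by 3&7|=48, |div by all|=24.
By inclusion-exclusion, divisible by at least one: 510+340+145-170-72-48+24 = 729.
Not divisible by any: 1020 - 729.

Final answer: 291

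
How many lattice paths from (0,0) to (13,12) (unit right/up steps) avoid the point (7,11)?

Total paths to (13,12): C(25,12) = 5200300.
Paths through (7,11): C(18,11) x C(7,1) = 222768.
Avoiding (7,11): 5200300 - 222768.

Final answer: 4977532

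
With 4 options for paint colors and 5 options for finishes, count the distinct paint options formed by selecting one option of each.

By the multiplication principle: 4 x 5.

Final answer: 20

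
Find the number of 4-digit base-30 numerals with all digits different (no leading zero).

The leading digit has 29 choices (anything but zero); the next has 29 (anything but the first), then 28, and so on, one fewer each time.
Total: 29 x 29 x 28 x 27.

Final answer: 635796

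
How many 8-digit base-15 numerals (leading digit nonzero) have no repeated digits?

The leading digit has 14 choices (anything but zero); the next has 14 (anything but the first), then 13, and so on, one fewer each time.
Total: 14 x 14 x 13 x 12 x 11 x 10 x 9 x 8.

Final answer: 242161920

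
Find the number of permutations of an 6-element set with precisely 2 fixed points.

Choose which 2 elements are fixed: C(6,2) = 15.
Derange the remaining 4 using D(j) = (j-1)(D(j-1) + D(j-2)), D(0)=1, D(1)=0: D(2)=1, D(3)=2, D(4)=9.
Total: 15 x 9.

Final answer: C(6,2) D(4) = 135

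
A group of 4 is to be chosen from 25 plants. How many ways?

C(25,4) = 25!/(4! x (25-4)!).

Final answer: C(25,4) = 12650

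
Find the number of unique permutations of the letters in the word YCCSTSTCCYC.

Letters (C:5, S:2, T:2, Y:2). Total letters: 11.
Permutations = 11!/(5! x 2! x 2! x 2!).

Final answer: 41580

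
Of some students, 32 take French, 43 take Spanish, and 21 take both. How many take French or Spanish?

|A union B| = |A| + |B| - |A intersect B| = 32 + 43 - 21.

Final answer: 54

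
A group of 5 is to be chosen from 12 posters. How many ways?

C(12,5) = 12!/(5! x 7!).

Final answer: \binom{12}{5} = 792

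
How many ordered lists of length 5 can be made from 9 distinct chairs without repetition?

P(9,5) = 9!/(9-5)! = 9!/4!.

Final answer: P(9,5) = 15120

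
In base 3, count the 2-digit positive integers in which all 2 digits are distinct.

The leading digit has 2 choices (anything but zero); the next has 2 (anything but the first), then 1, and so on, one fewer each time.
Total: 2 x 2.

Final answer: 4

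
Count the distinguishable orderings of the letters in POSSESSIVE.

Letters (E:2, I:1, O:1, P:1, S:4, V:1). Total letters: 10.
Permutations = 10!/(4! x 2!).

Final answer: 75600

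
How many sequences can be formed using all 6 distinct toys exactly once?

The number of ways to arrange 6 distinct objects is 6!.

Final answer: 6! = 720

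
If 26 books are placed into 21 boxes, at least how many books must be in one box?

By the pigeonhole principle: ceiling(26/21).

Final answer: 2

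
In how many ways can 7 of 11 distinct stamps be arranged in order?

P(11,7) = 11!/(11-7)! = 11!/4!.

Final answer: P(11,7) = 1663200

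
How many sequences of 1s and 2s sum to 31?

Let f(n) count the ways. The last step is size 1 or 2, so f(n) = f(n-1) + f(n-2) with f(1)=1, f(2)=2.
Iterating the recurrence: f(1)=1, f(2)=2, f(3)=3, f(4)=5, f(5)=8, f(6)=13, f(7)=21, f(8)=34, f(9)=55, f(10)=89, f(11)=144, f(12)=233, f(13)=377, f(14)=610, f(15)=987, f(16)=1597, f(17)=2584, f(18)=4181, f(19)=6765, f(20)=10946, f(21)=17711, f(22)=28657, f(23)=46368, f(24)=75025, f(25)=121393, f(26)=196418, f(27)=317811, f(28)=514229, f(29)=832040, f(30)=1346269, f(31)=2178309.

Final answer: 2178309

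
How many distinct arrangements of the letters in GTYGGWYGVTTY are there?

Letters (G:4, T:3, V:1, W:1, Y:3). Total letters: 12.
Permutations = 12!/(4! x 3! x 3!).

Final answer: 554400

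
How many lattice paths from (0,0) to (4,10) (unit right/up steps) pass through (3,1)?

Paths (0,0)->(3,1): C(4,1) = 4.
Paths (3,1)->(4,10): C(10,9) = 10.
By multiplication principle: 4 x 10.

Final answer: 40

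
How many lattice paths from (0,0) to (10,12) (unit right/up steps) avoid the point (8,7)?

Total paths to (10,12): C(22,12) = 646646.
Paths through (8,7): C(15,7) x C(7,5) = 135135.
Avoiding (8,7): 646646 - 135135.

Final answer: 511511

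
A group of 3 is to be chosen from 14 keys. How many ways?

C(14,3) = 14!/(3! x (14-3)!).

Final answer: C(14,3) = 364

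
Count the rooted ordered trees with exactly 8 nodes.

This is counted by the nth Catalan number C_n. Here n = 8 - 1 = 7.
C_n = (2n)!/(n!(n+1)!), so C_{7} = 14!/(7! x 8!) = C(14,7)/8 = 3432/8.

Final answer: C_{7} = 429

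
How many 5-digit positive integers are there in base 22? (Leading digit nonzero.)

In base 22, the leading digit has 21 choices (1..21); each of the remaining 4 digits has 22 choices.
Total: 21 x 22^4.

Final answer: 4919376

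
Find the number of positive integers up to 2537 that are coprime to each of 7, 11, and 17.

|div by 7|=362, |div by 11|=230, |div by 17|=149.
|div by 7&11|=32, |div by 7&17|=21, |div by 11&17|=13, |div by all|=1.
By inclusion-exclusion, divisible by at least one: 362+230+149-32-21-13+1 = 676.
Not divisible by any: 2537 - 676.

Final answer: 1861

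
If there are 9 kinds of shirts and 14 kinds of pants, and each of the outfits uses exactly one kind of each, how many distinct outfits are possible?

By the multiplication principle: 9 x 14.

Final answer: 126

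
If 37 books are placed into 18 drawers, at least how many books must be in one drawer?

By the pigeonhole principle: ceiling(37/18).

Final answer: 3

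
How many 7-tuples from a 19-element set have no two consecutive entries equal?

Let g(n) count such strings. g(1) = 19, and each valid string of length n-1 extends in 18 ways (any symbol but the last), so g(n) = 18 g(n-1).
Total: g(7) = 19 x 18^6.

Final answer: 19 x 18^{6} = 646232256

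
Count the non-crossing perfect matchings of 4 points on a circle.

The structures are counted by the Catalan number C_n. Here n = 4/2 = 2.
Using C_0 = 1 and C_(k+1) = C_k x 2(2k+1)/(k+2), build up term by term: C_1=1, C_2=2.

Final answer: C_{2} = 2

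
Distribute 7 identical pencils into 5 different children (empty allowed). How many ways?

Stars and bars: C(n+k-1, k-1) = C(11,4).

Final answer: C(11,4) = 330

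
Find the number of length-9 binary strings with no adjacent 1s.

A valid string ends in 0 (append to any length-(n-1) valid string) or in 01 (append to any length-(n-2) valid string), so a(n) = a(n-1) + a(n-2) with a(1)=2, a(2)=3.
Computing successive values: a(1)=2, a(2)=3, a(3)=5, a(4)=8, a(5)=13, a(6)=21, a(7)=34, a(8)=55, a(9)=89.

Final answer: 89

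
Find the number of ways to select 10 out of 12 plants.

C(12,10) = 12!/(10! x 2!).

Final answer: \binom{12}{10} = 66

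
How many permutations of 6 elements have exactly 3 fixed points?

Choose which 3 elements are fixed: C(6,3) = 20.
Derange the remaining 3 using D(j) = (j-1)(D(j-1) + D(j-2)), D(0)=1, D(1)=0: D(2)=1, D(3)=2.
Total: 20 x 2.

Final answer: C(6,3) D(3) = 40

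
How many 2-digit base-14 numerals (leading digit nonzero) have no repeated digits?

The leading digit has 13 choices (anything but zero); the next has 13 (anything but the first), then 12, and so on, one fewer each time.
Total: 13 x 13.

Final answer: 169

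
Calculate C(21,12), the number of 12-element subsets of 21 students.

C(21,12) = 21!/(12! x 9!).

Final answer: \binom{21}{12} = 293930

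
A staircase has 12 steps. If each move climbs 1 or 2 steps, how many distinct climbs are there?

Let f(n) count the ways. The last step is size 1 or 2, so f(n) = f(n-1) + f(n-2) with f(1)=1, f(2)=2.
Computing successive values: f(1)=1, f(2)=2, f(3)=3, f(4)=5, f(5)=8, f(6)=13, f(7)=21, f(8)=34, f(9)=55, f(10)=89, f(11)=144, f(12)=233.

Final answer: 233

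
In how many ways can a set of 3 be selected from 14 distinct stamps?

C(14,3) = 14!/(3! x (14-3)!).

Final answer: C(14,3) = 364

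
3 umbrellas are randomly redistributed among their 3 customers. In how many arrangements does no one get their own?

Derangements satisfy D(n) = (n-1)(D(n-1) + D(n-2)), starting from D(0)=1, D(1)=0.
D(2) = 1 x (0 + 1) = 1
D(3) = 2 x (D(2) + D(1)) = 2 x (1 + 0)

Final answer: D(3) = 2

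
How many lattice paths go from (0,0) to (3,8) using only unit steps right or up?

Each path has 3 right steps and 8 up steps in some order (11 steps total).
Choose which 8 of the 11 steps are up: C(11,8).

Final answer: C(11,8) = 165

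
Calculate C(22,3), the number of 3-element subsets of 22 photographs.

C(22,3) = 22!/(3! x 19!).

Final answer: \binom{22}{3} = 1540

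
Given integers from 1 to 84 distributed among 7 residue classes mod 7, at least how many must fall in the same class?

By pigeonhole with 84 objects and 7 categories: ceiling(84/7).

Final answer: 12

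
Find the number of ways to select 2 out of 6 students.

C(6,2) = 6!/(2! x (6-2)!).

Final answer: C(6,2) = 15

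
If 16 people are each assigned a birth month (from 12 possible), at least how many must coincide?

There are 12 possible values for birth month. With 16 people and 12 categories, by pigeonhole: ceiling(16/12).

Final answer: 2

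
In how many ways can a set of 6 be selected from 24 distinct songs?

C(24,6) = 24!/(6! x (24-6)!).

Final answer: C(24,6) = 134596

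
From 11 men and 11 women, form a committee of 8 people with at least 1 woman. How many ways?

Sum over valid woman counts:
C(11,1)C(11,7) = 3630
C(11,2)C(11,6) = 25410
C(11,3)C(11,5) = 76230
C(11,4)C(11,4) = 108900
C(11,5)C(11,3) = 76230
C(11,6)C(11,2) = 25410
C(11,7)C(11,1) = 3630
C(11,8)C(11,0) = 165
Total: 3630 + 25410 + 76230 + 108900 + 76230 + 25410 + 3630 + 165.

Final answer: 319605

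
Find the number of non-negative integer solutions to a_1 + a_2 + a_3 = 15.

Stars and bars with 15 stars and 2 bars:
C(15+3-1, 3-1) = C(17,2).

Final answer: C(17,2) = 136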